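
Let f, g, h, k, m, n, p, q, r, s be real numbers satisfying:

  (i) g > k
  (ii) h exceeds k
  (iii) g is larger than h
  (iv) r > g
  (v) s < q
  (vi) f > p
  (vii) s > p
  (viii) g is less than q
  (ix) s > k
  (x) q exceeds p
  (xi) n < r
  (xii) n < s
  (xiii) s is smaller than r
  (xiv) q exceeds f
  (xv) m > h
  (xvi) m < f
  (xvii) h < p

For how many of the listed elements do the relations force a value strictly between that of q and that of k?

6

Chaining upward from k reaches: h, p, m, s, f, g, r.
Chaining downward from q reaches: h, p, n, m, s, f, g.
Strictly between k and q are those in both lists: h, p, m, s, f, g — 6 elements.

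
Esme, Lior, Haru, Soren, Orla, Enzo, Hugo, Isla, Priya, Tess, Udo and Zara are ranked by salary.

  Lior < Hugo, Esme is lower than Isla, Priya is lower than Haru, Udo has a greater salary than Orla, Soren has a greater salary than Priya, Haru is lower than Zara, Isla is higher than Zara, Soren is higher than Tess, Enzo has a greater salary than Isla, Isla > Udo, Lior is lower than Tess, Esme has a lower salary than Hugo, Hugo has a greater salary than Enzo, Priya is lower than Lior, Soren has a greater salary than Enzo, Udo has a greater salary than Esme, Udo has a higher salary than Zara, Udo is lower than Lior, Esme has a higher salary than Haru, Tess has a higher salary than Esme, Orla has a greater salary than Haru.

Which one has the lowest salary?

Priya

Haru is not least since Priya < Haru; Orla is not least since Haru < Orla; Zara is not least since Haru < Zara; Esme is not least since Haru < Esme; Udo is not least since Orla < Udo; Isla is not least since Esme < Isla; Lior is not least since Udo < Lior; Tess is not least since Esme < Tess; Enzo is not least since Isla < Enzo; Soren is not least since Enzo < Soren; Hugo is not least since Enzo < Hugo.
Only Priya has nothing below it, so Priya is the lowest salary.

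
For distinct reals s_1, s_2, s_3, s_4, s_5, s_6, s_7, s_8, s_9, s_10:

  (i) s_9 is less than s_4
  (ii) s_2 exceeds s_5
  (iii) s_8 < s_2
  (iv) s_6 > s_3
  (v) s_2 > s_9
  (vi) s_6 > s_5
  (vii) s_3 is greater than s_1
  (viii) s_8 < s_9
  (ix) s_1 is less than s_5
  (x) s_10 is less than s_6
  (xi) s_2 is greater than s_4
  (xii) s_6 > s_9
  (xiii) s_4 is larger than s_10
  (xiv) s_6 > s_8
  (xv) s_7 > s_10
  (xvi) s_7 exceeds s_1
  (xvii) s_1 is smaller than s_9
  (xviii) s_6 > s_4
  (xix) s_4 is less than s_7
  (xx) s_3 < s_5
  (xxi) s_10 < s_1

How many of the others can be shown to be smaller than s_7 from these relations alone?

5

From s_7 the given relations immediately reach s_10, s_1, s_4.
From those, s_9 — 4 in total.
From those, s_8 — 5 in total.
Nothing else is reachable below s_7; 5 in all.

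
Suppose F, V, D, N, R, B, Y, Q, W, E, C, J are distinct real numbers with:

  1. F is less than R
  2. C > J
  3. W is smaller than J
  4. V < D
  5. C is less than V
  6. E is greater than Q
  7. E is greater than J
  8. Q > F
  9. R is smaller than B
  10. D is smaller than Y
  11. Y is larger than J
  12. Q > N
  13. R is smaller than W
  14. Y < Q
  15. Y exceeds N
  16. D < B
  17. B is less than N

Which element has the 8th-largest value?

Chaining the given pairs: F < R < W < J < C < V < D < B < N < Y < Q < E.
Counting 8 from the largest end gives C.

C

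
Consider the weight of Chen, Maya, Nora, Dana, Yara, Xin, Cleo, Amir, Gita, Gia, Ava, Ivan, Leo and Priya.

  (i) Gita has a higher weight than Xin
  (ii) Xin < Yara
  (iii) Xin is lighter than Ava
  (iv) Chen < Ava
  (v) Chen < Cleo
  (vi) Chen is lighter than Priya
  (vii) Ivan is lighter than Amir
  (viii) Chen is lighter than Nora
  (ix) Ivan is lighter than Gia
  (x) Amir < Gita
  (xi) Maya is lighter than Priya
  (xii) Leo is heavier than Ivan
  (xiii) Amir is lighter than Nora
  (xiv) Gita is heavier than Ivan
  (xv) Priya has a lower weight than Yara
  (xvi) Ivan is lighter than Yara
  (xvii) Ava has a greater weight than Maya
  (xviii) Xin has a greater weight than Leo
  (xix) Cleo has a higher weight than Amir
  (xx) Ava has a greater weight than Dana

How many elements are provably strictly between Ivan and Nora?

1

Chaining upward from Ivan reaches: Leo, Xin, Gia, Amir, Gita, Cleo, Yara, Ava.
Chaining downward from Nora reaches: Amir, Chen.
Strictly between Ivan and Nora are those in both lists: Amir — 1 element.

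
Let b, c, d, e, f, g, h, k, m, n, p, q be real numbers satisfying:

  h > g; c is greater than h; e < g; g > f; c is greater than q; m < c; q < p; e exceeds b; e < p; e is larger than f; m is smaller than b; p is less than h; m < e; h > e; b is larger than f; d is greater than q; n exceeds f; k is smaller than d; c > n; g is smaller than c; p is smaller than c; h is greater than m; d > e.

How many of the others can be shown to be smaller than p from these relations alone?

From p the given relations immediately reach q, e.
From those, f, m, b — 5 in total.
Nothing else is reachable below p; 5 in all.

5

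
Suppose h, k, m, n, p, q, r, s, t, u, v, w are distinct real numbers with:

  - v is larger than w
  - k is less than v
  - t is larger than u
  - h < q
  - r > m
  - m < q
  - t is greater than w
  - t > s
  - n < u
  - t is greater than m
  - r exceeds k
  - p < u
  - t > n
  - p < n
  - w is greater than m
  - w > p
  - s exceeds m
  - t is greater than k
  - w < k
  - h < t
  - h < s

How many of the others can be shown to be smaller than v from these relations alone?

4

The elements the relations force below v are p, m, w, k — no chain reaches any other.
That is 4.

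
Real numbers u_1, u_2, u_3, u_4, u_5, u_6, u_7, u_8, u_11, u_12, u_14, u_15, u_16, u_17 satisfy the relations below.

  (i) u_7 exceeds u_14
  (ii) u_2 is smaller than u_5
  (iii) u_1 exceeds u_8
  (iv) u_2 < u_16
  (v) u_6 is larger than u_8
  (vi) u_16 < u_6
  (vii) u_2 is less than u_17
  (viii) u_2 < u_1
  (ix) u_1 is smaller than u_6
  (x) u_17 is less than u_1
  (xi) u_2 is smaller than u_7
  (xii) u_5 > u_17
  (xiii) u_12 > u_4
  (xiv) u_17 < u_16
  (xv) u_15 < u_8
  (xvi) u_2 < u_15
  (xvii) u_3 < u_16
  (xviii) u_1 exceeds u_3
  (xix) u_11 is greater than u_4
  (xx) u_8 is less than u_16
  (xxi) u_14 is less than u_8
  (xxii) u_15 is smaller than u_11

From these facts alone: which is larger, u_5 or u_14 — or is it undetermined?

undetermined

Following every chain through u_14: above u_14 we get u_7, u_8, u_1, u_16, u_6.
u_5 is not reached, and no chain runs the other way from u_5 to u_14.
So the given relations leave the order of u_14 and u_5 undetermined.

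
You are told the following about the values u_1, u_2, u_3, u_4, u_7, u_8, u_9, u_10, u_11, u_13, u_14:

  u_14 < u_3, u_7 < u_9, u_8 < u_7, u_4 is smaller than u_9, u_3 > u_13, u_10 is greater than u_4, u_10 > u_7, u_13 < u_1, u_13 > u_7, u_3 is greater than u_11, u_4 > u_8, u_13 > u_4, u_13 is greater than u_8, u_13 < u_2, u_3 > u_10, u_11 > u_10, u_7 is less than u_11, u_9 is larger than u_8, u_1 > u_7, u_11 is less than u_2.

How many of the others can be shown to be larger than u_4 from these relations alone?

Directly above u_4: u_10, u_13, u_9.
One step further: u_11, u_3, u_1, u_2 (7 so far).
Nothing else is reachable above u_4; 7 in all.

7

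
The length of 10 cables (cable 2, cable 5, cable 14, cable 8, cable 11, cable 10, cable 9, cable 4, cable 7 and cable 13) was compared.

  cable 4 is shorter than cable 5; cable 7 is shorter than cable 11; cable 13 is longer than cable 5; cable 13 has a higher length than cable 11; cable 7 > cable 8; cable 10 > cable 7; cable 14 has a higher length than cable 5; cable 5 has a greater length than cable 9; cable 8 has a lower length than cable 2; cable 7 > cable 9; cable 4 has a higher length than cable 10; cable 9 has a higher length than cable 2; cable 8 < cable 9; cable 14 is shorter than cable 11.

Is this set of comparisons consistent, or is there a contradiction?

Every relation is compatible with cable 8 < cable 2 < cable 9 < cable 7 < cable 10 < cable 4 < cable 5 < cable 14 < cable 11 < cable 13; the set is consistent.

consistent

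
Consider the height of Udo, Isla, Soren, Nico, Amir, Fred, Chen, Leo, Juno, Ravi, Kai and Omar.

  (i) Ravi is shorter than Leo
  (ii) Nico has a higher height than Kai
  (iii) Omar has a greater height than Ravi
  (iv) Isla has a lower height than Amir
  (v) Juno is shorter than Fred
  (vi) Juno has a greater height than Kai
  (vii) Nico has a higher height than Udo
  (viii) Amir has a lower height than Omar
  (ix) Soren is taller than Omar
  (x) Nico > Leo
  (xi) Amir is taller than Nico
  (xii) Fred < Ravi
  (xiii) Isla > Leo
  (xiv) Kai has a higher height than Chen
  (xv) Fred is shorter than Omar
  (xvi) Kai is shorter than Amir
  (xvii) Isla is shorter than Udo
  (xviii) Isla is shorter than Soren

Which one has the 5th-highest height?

The consecutive relations fix a unique order: Chen < Kai < Juno < Fred < Ravi < Leo < Isla < Udo < Nico < Amir < Omar < Soren.
The 5th largest is Udo.

Udo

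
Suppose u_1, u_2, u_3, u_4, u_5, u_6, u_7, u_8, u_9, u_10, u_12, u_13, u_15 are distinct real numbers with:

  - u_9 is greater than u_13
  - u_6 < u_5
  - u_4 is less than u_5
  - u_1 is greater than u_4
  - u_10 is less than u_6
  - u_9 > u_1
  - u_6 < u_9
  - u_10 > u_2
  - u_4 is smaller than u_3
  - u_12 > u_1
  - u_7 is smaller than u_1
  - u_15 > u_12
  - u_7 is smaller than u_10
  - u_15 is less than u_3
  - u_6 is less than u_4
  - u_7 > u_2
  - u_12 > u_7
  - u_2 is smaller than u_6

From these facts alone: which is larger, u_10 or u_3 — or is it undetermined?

u_3

Chaining the given relations: u_10 < u_6 < u_4 < u_1 < u_12 < u_15 < u_3.
So u_3 is larger.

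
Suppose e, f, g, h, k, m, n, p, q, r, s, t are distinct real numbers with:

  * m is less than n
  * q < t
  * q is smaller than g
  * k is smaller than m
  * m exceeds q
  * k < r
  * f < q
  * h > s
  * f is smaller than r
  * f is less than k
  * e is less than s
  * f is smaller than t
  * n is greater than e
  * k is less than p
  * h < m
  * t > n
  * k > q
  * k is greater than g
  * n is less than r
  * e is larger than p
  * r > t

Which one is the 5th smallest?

Chaining the given pairs: f < q < g < k < p < e < s < h < m < n < t < r.
The 5th smallest is p.

p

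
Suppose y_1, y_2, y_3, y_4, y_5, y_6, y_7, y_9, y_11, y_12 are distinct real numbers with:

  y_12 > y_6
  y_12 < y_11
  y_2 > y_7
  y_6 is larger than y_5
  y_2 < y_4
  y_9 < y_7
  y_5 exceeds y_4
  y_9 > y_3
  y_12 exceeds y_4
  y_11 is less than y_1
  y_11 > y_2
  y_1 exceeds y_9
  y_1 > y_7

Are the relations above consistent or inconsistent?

consistent

Every relation is compatible with y_3 < y_9 < y_7 < y_2 < y_4 < y_5 < y_6 < y_12 < y_11 < y_1; the set is consistent.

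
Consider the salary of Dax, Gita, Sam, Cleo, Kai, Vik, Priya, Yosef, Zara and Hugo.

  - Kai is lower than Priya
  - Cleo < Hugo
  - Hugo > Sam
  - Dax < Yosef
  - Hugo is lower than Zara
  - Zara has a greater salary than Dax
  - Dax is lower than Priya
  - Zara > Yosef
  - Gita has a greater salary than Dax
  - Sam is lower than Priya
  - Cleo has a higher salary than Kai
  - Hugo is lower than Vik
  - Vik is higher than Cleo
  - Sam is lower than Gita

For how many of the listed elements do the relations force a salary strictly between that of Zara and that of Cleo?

Chaining upward from Cleo reaches: Hugo, Vik.
Chaining downward from Zara reaches: Kai, Sam, Dax, Hugo, Yosef.
Strictly between Cleo and Zara are those in both lists: Hugo — 1 element.

1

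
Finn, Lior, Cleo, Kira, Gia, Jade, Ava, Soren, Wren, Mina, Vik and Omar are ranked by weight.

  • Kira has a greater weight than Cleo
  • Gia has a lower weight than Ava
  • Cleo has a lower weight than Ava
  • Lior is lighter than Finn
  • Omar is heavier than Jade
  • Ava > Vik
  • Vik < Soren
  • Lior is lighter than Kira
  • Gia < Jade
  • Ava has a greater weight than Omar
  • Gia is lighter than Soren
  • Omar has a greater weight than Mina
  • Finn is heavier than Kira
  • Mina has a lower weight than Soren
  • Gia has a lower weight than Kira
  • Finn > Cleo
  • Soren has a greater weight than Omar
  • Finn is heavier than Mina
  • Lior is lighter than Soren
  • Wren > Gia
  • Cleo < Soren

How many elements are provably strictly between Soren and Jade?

1

The relations place Jade below Soren. An element lies strictly between them when it is forced above Jade and also forced below Soren.
Above Jade: {Omar, Ava}. Below Soren: {Gia, Mina, Omar, Vik, Cleo, Lior}.
Intersection: {Omar} — 1.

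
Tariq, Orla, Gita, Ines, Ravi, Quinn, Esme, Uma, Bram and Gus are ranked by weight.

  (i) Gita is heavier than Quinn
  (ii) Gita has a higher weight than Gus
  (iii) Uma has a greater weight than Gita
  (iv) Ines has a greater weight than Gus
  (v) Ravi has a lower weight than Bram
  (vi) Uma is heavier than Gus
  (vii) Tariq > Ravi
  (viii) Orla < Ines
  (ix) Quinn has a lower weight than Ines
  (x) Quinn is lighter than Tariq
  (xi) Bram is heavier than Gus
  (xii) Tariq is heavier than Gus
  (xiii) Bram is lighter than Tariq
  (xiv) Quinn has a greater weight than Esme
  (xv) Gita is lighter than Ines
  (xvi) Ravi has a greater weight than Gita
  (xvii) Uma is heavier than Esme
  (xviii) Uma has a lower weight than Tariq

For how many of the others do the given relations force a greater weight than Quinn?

Directly above Quinn: Gita, Tariq, Ines.
One step further: Uma, Ravi (5 so far).
One step further: Bram (6 so far).
No other element is forced above Quinn by the given relations, so the count is 6.

6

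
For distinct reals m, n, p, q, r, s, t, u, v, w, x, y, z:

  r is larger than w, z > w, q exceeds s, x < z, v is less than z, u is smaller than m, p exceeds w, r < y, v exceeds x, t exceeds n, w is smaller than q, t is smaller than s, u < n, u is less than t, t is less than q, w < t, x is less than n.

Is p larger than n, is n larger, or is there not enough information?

undetermined

Following every chain through p: below p we get w.
n is not reached, and no chain runs the other way from n to p.
So the given relations leave the order of p and n undetermined.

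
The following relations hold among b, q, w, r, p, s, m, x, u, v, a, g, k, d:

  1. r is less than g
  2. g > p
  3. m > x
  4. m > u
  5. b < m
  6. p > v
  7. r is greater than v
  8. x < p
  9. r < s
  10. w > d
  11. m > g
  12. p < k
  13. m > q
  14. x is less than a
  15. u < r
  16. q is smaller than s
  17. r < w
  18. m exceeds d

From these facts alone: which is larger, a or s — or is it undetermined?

Following every chain through a: below a we get x.
s is not reached, and no chain runs the other way from s to a.
So the given relations leave the order of a and s undetermined.

undetermined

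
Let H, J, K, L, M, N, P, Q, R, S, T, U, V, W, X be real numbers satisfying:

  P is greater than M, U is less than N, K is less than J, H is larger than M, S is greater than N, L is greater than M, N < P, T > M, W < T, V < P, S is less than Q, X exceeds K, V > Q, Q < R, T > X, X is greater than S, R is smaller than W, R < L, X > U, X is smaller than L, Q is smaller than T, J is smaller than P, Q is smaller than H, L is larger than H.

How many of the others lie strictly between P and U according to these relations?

The relations place U below P. An element lies strictly between them when it is forced above U and also forced below P.
Above U: {N, S, Q, V, H, R, X, W, T, L}. Below P: {N, K, M, S, Q, J, V}.
Intersection: {N, S, Q, V} — 4.

4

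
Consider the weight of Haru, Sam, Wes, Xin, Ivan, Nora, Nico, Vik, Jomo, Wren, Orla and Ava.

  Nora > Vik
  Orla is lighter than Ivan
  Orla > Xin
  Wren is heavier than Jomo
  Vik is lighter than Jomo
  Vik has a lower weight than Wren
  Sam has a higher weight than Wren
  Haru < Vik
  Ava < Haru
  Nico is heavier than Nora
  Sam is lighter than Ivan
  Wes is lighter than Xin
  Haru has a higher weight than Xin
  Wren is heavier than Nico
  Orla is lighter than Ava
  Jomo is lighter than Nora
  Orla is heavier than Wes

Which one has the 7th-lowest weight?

Jomo

Piecing the relations together gives one ordering: Wes < Xin < Orla < Ava < Haru < Vik < Jomo < Nora < Nico < Wren < Sam < Ivan.
The 7th smallest is Jomo.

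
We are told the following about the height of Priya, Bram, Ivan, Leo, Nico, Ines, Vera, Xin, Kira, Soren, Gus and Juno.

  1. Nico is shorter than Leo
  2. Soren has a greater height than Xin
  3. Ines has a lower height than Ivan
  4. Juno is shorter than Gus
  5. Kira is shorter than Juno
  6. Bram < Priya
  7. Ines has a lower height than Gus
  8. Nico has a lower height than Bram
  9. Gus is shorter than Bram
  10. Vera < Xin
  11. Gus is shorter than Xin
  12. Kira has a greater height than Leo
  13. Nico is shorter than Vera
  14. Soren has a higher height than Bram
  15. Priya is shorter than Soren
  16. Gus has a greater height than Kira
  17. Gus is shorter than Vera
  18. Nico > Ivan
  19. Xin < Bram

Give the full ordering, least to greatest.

Ines < Ivan < Nico < Leo < Kira < Juno < Gus < Vera < Xin < Bram < Priya < Soren

Nothing is placed below Ines, so it is least; from there Ines < Ivan; Ivan < Nico; Nico < Leo; Leo < Kira; Kira < Juno; Juno < Gus; Gus < Vera; Vera < Xin; Xin < Bram; Bram < Priya; Priya < Soren, each given directly.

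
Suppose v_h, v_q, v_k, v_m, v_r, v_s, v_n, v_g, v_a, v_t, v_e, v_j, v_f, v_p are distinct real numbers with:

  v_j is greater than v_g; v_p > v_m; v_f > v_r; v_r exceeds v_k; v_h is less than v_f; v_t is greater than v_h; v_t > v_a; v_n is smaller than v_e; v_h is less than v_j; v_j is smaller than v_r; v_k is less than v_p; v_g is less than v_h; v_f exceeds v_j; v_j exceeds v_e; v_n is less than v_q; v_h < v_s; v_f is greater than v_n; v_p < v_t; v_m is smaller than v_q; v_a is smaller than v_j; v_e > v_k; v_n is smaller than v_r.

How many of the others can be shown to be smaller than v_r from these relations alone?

From v_r the given relations immediately reach v_k, v_n, v_j.
From those, v_a, v_g, v_h, v_e — 7 in total.
No other element is forced below v_r by the given relations, so the count is 7.

7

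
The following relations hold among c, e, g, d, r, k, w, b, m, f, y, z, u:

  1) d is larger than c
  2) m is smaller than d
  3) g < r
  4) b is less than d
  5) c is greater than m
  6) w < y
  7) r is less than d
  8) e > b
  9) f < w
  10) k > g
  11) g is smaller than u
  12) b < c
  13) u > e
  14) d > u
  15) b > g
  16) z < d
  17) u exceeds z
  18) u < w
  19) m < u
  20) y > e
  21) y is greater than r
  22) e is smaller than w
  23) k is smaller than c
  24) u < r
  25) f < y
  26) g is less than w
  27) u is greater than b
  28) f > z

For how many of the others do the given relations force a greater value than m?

6

The elements the relations force above m are u, r, c, d, w, y — no chain reaches any other.
That is 6.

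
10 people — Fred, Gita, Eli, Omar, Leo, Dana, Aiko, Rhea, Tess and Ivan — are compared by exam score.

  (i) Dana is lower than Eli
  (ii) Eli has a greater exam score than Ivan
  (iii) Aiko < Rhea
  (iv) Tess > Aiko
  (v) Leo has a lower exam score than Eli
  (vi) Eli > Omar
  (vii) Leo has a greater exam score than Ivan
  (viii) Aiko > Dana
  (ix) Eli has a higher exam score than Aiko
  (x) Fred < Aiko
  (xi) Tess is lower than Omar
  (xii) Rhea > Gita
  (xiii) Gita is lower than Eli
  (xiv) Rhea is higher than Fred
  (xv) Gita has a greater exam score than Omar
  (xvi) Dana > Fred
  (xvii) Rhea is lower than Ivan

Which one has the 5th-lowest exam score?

Omar

Piecing the relations together gives one ordering: Fred < Dana < Aiko < Tess < Omar < Gita < Rhea < Ivan < Leo < Eli.
The 5th smallest is Omar.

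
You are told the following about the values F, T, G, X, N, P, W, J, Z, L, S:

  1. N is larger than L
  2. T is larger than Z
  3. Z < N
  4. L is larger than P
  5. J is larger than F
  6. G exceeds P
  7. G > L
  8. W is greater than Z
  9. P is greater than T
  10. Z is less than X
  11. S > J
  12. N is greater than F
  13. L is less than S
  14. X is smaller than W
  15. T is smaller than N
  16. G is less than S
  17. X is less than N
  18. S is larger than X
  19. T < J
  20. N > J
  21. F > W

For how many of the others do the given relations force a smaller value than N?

8

Directly below N: Z, T, L, X, F, J.
One step further: P, W (8 so far).
Nothing else is reachable below N; 8 in all.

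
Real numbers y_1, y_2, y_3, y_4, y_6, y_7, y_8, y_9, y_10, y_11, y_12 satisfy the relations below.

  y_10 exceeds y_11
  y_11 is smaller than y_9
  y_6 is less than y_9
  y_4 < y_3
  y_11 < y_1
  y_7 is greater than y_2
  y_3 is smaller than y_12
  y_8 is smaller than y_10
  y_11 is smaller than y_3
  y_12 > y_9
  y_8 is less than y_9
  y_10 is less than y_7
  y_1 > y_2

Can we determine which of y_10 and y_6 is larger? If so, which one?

undetermined

Following every chain through y_6: above y_6 we get y_9, y_12.
y_10 is not reached, and no chain runs the other way from y_10 to y_6.
So the given relations leave the order of y_6 and y_10 undetermined.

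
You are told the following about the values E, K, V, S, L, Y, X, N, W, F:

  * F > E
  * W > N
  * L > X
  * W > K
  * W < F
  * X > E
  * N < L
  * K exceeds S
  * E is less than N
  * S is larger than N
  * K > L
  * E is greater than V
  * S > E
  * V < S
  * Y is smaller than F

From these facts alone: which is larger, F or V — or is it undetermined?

The relevant relations are V < E; E < S; S < K; K < W; W < F.
Chaining these gives V < E < S < K < W < F.
So F is larger.

F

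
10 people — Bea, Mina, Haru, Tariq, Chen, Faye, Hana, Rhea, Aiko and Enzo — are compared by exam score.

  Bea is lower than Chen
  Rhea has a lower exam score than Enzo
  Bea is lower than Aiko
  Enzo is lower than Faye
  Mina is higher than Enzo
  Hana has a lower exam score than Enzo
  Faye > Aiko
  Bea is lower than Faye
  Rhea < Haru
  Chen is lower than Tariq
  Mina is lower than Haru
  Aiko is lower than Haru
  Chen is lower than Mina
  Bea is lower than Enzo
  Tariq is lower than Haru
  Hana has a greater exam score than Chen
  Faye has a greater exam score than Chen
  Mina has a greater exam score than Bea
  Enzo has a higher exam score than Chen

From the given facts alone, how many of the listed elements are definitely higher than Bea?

From Bea the given relations immediately reach Chen, Enzo, Aiko, Mina, Faye.
From those, Hana, Tariq, Haru — 8 in total.
No other element is forced above Bea by the given relations, so the count is 8.

8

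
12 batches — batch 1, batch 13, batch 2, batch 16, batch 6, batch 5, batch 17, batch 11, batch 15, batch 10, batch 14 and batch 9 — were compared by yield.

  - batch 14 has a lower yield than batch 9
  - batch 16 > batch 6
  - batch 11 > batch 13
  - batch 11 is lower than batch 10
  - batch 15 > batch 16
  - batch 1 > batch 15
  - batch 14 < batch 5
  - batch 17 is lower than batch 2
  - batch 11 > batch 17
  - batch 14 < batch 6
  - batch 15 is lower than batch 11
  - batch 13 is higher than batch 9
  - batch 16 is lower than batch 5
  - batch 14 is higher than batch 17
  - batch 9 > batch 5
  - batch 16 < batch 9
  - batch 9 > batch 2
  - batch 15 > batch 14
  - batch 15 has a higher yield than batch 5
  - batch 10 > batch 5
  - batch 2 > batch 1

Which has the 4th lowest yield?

batch 16

Piecing the relations together gives one ordering: batch 17 < batch 14 < batch 6 < batch 16 < batch 5 < batch 15 < batch 1 < batch 2 < batch 9 < batch 13 < batch 11 < batch 10.
Counting 4 from the smallest end gives batch 16.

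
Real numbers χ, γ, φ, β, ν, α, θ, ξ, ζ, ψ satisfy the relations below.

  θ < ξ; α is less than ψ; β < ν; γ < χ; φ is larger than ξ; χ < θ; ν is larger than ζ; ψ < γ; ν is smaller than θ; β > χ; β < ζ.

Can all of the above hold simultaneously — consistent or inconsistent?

consistent

Every relation is compatible with α < ψ < γ < χ < β < ζ < ν < θ < ξ < φ; the set is consistent.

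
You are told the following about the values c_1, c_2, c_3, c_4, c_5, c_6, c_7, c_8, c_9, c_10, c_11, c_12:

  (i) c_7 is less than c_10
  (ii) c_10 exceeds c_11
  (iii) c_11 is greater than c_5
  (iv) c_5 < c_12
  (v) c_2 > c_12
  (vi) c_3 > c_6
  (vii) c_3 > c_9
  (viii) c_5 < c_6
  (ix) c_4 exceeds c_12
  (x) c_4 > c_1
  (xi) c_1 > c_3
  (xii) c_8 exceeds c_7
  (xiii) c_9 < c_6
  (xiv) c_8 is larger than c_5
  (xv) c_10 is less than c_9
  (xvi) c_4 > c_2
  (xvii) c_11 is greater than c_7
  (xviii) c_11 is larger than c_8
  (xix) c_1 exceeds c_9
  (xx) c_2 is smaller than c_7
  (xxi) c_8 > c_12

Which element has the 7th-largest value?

The consecutive relations fix a unique order: c_5 < c_12 < c_2 < c_7 < c_8 < c_11 < c_10 < c_9 < c_6 < c_3 < c_1 < c_4.
Counting 7 from the largest end gives c_11.

c_11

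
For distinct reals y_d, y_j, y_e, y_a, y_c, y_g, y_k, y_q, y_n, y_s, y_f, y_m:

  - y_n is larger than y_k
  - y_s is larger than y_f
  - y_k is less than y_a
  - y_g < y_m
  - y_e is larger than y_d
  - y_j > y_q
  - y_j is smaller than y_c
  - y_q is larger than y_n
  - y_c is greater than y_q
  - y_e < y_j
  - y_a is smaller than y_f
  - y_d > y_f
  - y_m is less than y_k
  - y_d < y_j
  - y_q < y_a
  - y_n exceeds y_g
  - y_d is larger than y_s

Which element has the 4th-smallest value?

y_n

The consecutive relations fix a unique order: y_g < y_m < y_k < y_n < y_q < y_a < y_f < y_s < y_d < y_e < y_j < y_c.
Counting 4 from the smallest end gives y_n.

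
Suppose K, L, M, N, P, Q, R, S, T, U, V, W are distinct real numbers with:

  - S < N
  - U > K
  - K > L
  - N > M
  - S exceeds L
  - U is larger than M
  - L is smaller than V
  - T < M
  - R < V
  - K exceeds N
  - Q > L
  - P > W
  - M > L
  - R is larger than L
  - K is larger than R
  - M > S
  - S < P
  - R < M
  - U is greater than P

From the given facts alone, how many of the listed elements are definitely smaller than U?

9

Directly below U: M, P, K.
One step further: L, W, S, T, R, N (9 so far).
Nothing else is reachable below U; 9 in all.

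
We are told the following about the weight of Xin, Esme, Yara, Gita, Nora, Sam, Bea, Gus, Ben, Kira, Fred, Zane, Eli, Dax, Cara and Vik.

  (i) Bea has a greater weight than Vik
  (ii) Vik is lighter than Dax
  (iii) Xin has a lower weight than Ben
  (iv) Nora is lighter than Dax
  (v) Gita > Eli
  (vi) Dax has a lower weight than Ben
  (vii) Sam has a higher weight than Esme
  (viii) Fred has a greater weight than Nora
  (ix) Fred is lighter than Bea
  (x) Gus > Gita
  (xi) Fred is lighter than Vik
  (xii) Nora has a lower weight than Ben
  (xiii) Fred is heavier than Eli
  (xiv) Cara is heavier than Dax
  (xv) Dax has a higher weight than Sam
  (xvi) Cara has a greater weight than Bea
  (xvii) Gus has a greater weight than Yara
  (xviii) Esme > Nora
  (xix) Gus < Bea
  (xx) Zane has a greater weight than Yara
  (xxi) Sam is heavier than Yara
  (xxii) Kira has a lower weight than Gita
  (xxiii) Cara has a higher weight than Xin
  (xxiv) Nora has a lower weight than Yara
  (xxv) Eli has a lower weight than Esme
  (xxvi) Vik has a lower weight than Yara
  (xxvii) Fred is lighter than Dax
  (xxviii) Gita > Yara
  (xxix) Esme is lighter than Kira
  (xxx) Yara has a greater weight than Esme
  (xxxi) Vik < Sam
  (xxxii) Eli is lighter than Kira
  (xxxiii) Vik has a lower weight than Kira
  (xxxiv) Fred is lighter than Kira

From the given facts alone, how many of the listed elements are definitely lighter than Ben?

9

Directly below Ben: Nora, Xin, Dax.
One step further: Fred, Vik, Sam (6 so far).
One step further: Eli, Esme, Yara (9 so far).
Nothing else is reachable below Ben; 9 in all.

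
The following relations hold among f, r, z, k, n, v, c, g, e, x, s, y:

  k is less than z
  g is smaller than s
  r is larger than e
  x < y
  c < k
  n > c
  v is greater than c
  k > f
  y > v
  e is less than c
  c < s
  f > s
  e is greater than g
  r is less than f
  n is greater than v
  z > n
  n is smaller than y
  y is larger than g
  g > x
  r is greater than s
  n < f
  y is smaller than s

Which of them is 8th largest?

Chaining the given pairs: x < g < e < c < v < n < y < s < r < f < k < z.
Counting 8 from the largest end gives v.

v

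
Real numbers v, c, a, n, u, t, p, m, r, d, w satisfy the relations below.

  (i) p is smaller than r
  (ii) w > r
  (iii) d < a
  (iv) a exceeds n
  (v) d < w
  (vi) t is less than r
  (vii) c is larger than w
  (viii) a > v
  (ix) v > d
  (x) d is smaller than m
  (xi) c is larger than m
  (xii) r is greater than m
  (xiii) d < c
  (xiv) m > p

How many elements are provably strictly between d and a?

The relations place d below a. An element lies strictly between them when it is forced above d and also forced below a.
Above d: {v, m, r, w, c}. Below a: {v, n}.
Intersection: {v} — 1.

1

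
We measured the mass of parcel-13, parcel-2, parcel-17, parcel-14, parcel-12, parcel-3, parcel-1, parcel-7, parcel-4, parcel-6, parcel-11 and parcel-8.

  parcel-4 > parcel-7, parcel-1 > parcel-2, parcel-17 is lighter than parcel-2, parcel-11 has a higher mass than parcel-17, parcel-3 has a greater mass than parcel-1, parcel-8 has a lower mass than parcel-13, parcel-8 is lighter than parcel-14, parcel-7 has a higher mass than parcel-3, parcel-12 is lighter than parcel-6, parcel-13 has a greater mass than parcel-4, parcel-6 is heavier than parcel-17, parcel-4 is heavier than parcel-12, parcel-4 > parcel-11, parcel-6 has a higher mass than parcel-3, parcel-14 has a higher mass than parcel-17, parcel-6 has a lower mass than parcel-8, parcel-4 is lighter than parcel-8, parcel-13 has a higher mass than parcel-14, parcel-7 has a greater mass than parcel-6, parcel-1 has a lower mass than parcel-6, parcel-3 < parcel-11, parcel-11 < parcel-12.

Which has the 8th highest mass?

Piecing the relations together gives one ordering: parcel-17 < parcel-2 < parcel-1 < parcel-3 < parcel-11 < parcel-12 < parcel-6 < parcel-7 < parcel-4 < parcel-8 < parcel-14 < parcel-13.
Counting 8 from the largest end gives parcel-11.

parcel-11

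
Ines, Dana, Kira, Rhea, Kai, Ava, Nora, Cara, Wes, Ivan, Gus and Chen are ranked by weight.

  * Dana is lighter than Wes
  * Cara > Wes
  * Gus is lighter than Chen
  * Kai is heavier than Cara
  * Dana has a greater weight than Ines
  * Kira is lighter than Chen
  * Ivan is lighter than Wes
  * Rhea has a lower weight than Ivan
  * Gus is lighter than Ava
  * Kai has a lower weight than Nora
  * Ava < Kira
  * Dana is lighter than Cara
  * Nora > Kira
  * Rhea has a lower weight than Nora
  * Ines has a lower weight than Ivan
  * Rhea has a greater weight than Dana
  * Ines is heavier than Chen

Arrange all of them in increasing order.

Gus < Ava < Kira < Chen < Ines < Dana < Rhea < Ivan < Wes < Cara < Kai < Nora

Each adjacent pair is fixed by a given relation: Gus < Ava; Ava < Kira; Kira < Chen; Chen < Ines; Ines < Dana; Dana < Rhea; Rhea < Ivan; Ivan < Wes; Wes < Cara; Cara < Kai; Kai < Nora. Chaining them end to end gives the full order.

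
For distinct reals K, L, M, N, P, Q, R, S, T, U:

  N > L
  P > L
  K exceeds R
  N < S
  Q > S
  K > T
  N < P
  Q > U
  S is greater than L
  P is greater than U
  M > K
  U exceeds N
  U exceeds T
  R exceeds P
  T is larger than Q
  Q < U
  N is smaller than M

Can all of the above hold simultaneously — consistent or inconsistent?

We have U < Q stated directly, yet also Q < T < U by chaining the others — so Q < U. Contradiction.

inconsistent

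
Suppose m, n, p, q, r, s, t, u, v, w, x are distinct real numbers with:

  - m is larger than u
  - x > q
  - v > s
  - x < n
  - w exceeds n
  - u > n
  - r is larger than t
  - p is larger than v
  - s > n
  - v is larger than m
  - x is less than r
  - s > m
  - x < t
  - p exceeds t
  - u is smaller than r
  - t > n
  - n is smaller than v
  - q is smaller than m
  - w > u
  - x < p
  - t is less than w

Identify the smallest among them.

q

Chaining upward from q: directly above it, x, m; then n, t, r, s, v, p; then u, w.
That covers every other element, and nothing is given below q, so q is the smallest.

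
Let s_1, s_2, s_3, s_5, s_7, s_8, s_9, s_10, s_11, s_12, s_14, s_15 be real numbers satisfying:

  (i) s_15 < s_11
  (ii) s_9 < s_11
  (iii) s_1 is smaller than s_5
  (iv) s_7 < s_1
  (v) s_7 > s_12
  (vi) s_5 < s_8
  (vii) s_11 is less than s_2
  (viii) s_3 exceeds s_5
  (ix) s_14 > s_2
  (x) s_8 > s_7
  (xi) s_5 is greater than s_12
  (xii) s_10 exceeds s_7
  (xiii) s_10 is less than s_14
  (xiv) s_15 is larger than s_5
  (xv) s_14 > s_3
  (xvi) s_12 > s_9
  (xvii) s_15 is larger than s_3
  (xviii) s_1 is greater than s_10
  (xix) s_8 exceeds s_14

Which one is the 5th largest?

Piecing the relations together gives one ordering: s_9 < s_12 < s_7 < s_10 < s_1 < s_5 < s_3 < s_15 < s_11 < s_2 < s_14 < s_8.
Counting 5 from the largest end gives s_15.

s_15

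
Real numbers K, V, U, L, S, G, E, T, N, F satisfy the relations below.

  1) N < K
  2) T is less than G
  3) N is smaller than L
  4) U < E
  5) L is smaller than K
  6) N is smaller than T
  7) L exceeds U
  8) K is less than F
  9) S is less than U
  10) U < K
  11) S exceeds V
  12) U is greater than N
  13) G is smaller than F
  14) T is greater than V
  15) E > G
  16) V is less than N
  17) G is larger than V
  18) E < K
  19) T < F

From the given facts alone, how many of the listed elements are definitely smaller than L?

4

From L the given relations immediately reach N, U.
From those, V, S — 4 in total.
Nothing else is reachable below L; 4 in all.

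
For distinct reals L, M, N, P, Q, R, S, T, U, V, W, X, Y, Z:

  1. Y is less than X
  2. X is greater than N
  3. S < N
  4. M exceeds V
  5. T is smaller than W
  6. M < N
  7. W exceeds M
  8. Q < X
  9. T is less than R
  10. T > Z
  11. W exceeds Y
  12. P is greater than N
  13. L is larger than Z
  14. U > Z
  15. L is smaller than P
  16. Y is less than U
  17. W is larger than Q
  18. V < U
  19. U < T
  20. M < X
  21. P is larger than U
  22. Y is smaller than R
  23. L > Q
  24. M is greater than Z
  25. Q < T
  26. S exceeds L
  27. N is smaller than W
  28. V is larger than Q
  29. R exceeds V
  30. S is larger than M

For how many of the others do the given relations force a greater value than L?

From L the given relations immediately reach S, P.
From those, N — 3 in total.
From those, X, W — 5 in total.
Nothing else is reachable above L; 5 in all.

5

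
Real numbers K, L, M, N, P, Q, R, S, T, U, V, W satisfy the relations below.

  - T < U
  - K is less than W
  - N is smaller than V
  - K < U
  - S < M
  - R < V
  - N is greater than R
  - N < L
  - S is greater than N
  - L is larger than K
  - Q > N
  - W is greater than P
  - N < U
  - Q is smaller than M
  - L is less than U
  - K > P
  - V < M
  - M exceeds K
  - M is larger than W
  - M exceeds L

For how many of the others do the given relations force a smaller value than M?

9

Directly below M: K, S, L, W, Q, V.
One step further: R, P, N (9 so far).
No other element is forced below M by the given relations, so the count is 9.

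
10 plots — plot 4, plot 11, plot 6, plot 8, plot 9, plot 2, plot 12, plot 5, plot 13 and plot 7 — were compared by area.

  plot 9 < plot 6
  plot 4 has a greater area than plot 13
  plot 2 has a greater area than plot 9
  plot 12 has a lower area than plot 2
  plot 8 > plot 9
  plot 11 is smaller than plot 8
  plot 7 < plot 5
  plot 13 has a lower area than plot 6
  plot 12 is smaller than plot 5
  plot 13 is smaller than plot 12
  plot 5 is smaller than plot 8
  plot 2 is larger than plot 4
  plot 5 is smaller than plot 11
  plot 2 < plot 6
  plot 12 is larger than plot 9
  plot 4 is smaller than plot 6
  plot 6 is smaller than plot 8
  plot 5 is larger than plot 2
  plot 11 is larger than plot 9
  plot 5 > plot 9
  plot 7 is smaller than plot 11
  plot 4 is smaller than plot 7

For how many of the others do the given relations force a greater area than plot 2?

4

The elements the relations force above plot 2 are plot 5, plot 6, plot 11, plot 8 — no chain reaches any other.
That is 4.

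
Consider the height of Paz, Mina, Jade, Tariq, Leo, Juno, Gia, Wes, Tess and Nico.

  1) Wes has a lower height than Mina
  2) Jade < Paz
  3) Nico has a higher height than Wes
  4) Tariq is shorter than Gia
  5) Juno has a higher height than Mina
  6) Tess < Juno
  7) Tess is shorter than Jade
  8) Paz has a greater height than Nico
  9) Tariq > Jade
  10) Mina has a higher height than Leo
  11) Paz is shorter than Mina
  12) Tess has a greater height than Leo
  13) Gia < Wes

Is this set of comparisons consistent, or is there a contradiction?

Every relation is compatible with Leo < Tess < Jade < Tariq < Gia < Wes < Nico < Paz < Mina < Juno; the set is consistent.

consistent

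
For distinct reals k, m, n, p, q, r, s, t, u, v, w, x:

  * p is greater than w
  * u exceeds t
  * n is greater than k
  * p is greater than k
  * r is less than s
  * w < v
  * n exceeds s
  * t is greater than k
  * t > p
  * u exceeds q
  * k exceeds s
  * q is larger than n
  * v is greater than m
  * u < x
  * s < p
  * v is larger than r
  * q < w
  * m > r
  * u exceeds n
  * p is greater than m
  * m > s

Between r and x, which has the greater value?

Following the relations from r: r < s < k < n < q < w < p < t < u < x.
So r < x; x is the larger of the two.

x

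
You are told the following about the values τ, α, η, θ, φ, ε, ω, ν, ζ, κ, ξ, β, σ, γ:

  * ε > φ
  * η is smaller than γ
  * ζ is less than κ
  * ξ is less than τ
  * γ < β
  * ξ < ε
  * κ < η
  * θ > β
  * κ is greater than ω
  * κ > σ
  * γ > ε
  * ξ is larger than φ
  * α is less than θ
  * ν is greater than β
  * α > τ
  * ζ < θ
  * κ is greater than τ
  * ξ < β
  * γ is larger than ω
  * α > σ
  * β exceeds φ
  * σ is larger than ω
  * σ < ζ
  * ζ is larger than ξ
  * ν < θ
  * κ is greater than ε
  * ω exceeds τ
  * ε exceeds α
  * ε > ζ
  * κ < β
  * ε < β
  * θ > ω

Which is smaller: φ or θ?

φ

Link the given pairs in sequence: φ < ξ; ξ < τ; τ < ω; ω < σ; σ < ζ; ζ < ε; ε < κ; κ < η; η < γ; γ < β; β < ν; ν < θ.
Together: φ < ξ < τ < ω < σ < ζ < ε < κ < η < γ < β < ν < θ.
So φ < θ; φ is the smaller of the two.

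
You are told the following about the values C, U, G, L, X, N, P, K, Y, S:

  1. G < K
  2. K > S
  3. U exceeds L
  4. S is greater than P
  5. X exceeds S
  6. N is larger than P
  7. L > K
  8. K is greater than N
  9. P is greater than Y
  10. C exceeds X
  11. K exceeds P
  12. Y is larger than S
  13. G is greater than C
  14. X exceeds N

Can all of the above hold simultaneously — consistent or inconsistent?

Chaining the given relations yields S < Y < P, so S < P. But one relation states P < S. These cannot both hold.

inconsistent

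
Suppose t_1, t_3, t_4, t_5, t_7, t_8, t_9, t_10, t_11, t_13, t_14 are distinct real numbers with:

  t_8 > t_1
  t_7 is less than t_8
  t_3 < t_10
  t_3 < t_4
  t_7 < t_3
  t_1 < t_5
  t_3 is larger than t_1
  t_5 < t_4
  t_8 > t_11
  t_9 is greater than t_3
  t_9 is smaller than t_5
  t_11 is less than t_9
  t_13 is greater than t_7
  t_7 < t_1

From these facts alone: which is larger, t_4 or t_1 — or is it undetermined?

The relevant relations are t_1 < t_3; t_3 < t_9; t_9 < t_5; t_5 < t_4.
Chaining these gives t_1 < t_3 < t_9 < t_5 < t_4.
So t_4 is larger.

t_4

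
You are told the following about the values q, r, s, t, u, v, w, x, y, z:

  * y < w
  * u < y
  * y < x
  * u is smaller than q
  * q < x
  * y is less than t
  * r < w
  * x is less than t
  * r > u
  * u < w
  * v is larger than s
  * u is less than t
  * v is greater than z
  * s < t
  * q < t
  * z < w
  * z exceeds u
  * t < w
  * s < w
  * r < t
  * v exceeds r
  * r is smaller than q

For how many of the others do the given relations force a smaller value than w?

8

The elements the relations force below w are u, s, z, y, r, q, x, t — no chain reaches any other.
That is 8.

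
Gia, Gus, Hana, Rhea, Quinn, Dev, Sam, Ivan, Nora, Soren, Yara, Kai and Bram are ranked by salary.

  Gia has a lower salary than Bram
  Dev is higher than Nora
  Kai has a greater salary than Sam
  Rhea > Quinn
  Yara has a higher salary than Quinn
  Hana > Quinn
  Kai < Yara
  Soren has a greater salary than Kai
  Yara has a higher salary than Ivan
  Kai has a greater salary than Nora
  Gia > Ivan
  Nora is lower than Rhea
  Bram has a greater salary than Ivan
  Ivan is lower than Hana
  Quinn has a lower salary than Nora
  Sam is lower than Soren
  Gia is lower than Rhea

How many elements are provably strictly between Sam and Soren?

Chaining upward from Sam reaches: Kai, Yara.
Chaining downward from Soren reaches: Quinn, Nora, Kai.
Strictly between Sam and Soren are those in both lists: Kai — 1 element.

1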